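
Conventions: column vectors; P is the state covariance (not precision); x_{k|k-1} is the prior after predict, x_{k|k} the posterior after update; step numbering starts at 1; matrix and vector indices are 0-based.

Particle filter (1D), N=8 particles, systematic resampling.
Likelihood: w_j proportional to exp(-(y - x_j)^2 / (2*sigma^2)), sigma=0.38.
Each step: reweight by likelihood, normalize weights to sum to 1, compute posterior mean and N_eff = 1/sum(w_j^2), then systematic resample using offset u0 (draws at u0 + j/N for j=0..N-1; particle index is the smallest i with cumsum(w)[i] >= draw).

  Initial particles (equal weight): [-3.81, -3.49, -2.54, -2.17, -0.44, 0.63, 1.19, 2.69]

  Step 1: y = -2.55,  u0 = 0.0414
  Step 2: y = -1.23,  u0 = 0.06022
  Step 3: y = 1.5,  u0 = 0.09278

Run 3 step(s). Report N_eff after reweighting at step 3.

step 1: w=[0.0025, 0.0283, 0.6032, 0.3660, 0.0000, 0.0000, 0.0000, 0.0000]  mean=-2.4346  Neff=2.0055  idx=[2, 2, 2, 2, 2, 3, 3, 3]
step 2: w=[0.0171, 0.0171, 0.0171, 0.0171, 0.0171, 0.3049, 0.3049, 0.3049]  mean=-2.2016  Neff=3.5674  idx=[3, 5, 5, 6, 6, 6, 7, 7]
step 3: w=[0.0000, 0.1429, 0.1429, 0.1429, 0.1429, 0.1429, 0.1429, 0.1429]  mean=-2.1700  Neff=7.0001  idx=[1, 2, 3, 4, 5, 6, 6, 7]

N_eff = 7.0001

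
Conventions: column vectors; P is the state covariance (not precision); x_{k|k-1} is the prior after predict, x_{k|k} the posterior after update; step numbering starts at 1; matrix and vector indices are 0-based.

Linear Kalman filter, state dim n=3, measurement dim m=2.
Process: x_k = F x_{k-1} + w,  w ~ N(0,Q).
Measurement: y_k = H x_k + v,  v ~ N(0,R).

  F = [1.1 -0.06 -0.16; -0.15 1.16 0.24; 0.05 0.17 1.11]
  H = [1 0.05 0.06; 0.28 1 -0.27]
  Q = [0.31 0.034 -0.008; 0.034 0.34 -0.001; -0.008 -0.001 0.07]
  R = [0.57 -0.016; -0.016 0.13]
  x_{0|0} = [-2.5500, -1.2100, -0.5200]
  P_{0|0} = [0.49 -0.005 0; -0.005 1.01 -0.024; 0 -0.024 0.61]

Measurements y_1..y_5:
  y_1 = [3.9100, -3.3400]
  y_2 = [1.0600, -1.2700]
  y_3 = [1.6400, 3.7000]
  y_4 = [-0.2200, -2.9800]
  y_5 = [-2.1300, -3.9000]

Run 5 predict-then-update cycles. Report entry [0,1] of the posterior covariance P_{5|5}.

step 1: x^-=[-2.6492, -1.1459, -0.9104]  P^-=[0.9224 -0.1422 -0.0984; -0.1422 1.7336 0.3250; -0.0984 0.3250 0.8429]  S=[1.4756 0.2111; 0.2111 1.7571]  K=[0.6152 0.0073; -0.1579 0.9330; -0.0275 0.0431]  nu=[6.6711, -1.6981]  x^+=[1.4425, -3.7835, -1.1672]  P^+=[0.3619 -0.1317 -0.0795; -0.1317 0.2295 0.2548; -0.0795 0.2548 0.8390]
step 2: x^-=[2.0005, -4.8854, -1.8667]  P^-=[0.8204 -0.3170 -0.2840; -0.3170 0.8987 0.6115; -0.2840 0.6115 1.1963]  S=[1.3349 0.0182; 0.0182 0.7154]  K=[0.5904 -0.0298; -0.1887 0.9061; -0.1401 0.2957]  nu=[-0.5843, 2.5512]  x^+=[1.5796, -2.4635, -1.0304]  P^+=[0.3552 -0.1588 -0.1705; -0.1588 0.2700 0.3879; -0.1705 0.3879 1.1091]
step 3: x^-=[2.0502, -3.3418, -1.4835]  P^-=[0.8575 -0.4167 -0.4606; -0.4167 1.0587 0.8815; -0.4606 0.8815 1.5700]  S=[1.3442 -0.0133; -0.0133 0.7307]  K=[0.6013 -0.0605; -0.2218 0.9595; -0.2354 0.4455]  nu=[-0.1541, 6.0672]  x^+=[1.5902, 2.5138, 1.2555]  P^+=[0.3679 -0.1872 -0.2469; -0.1872 0.3143 0.4947; -0.2469 0.4947 1.3477]
step 4: x^-=[1.3975, 2.9788, 1.9004]  P^-=[0.9119 -0.5109 -0.6107; -0.5109 1.2071 1.1064; -0.6107 1.1064 1.8966]  S=[1.3740 -0.0430; -0.0430 0.7556]  K=[0.6158 -0.0850; -0.2483 0.9987; -0.3044 0.5430]  nu=[-1.8805, -5.8370]  x^+=[0.7355, -2.3837, -0.6966]  P^+=[0.3810 -0.2093 -0.3028; -0.2093 0.3474 0.5740; -0.3028 0.5740 1.5323]
step 5: x^-=[1.0635, -3.0426, -1.1416]  P^-=[0.9567 -0.5829 -0.7224; -0.5829 1.3185 1.2753; -0.7224 1.2753 2.1484]  S=[1.4004 -0.0658; -0.0658 0.7743]  K=[0.6266 -0.1016; -0.2663 1.0247; -0.3497 0.6069]  nu=[-2.9729, -1.4635]  x^+=[-0.6506, -3.7505, -0.9901]  P^+=[0.3904 -0.2245 -0.3404; -0.2245 0.3702 0.6291; -0.3404 0.6291 1.6640]

P_post[0,1] = -0.2245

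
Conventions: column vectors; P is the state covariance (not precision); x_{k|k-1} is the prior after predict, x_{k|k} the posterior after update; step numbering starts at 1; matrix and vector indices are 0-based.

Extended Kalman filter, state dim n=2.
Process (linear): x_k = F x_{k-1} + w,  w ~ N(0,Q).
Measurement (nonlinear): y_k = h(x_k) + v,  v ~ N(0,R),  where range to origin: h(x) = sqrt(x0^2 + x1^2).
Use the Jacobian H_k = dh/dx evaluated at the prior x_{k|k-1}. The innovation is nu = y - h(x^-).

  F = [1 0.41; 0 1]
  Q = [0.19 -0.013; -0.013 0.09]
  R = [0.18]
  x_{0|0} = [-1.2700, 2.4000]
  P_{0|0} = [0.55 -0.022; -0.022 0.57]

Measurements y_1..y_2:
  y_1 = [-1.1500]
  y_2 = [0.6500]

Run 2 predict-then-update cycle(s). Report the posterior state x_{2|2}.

x_post = [-0.6058, -0.3590]

step 1: x^-=[-0.2860, 2.4000]  P^-=[0.8178 0.1987; 0.1987 0.6600]  H_jac=[-0.1183 0.9930]  S=[0.7955]  K=[0.1264; 0.7943]  nu=[-3.5670]  x^+=[-0.7368, -0.4331]  P^+=[0.8051 0.1188; 0.1188 0.1581]
step 2: x^-=[-0.9144, -0.4331]  P^-=[1.1191 0.1707; 0.1707 0.2481]  H_jac=[-0.9037 -0.4281]  S=[1.2716]  K=[-0.8528; -0.2049]  nu=[-0.3618]  x^+=[-0.6058, -0.3590]  P^+=[0.1942 -0.0515; -0.0515 0.1948]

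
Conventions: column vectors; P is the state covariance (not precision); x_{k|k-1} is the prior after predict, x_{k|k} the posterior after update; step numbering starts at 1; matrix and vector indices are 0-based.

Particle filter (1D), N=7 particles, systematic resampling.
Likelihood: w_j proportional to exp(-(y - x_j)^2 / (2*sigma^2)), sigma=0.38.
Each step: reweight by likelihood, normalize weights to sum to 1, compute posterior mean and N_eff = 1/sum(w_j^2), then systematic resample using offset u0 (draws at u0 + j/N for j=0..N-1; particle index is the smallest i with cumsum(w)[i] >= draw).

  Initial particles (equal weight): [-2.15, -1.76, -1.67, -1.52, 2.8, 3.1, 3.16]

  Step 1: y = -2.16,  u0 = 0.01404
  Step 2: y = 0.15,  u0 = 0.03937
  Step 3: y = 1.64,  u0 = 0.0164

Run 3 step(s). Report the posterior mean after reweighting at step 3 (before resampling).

post_mean = -1.6718

step 1: w=[0.4439, 0.2552, 0.1934, 0.1075, 0.0000, 0.0000, 0.0000]  mean=-1.8899  Neff=3.2140  idx=[0, 0, 0, 0, 1, 2, 2]
step 2: w=[0.0005, 0.0005, 0.0005, 0.0005, 0.1350, 0.4316, 0.4316]  mean=-1.6830  Neff=2.5591  idx=[4, 5, 5, 5, 6, 6, 6]
step 3: w=[0.0202, 0.1633, 0.1633, 0.1633, 0.1633, 0.1633, 0.1633]  mean=-1.6718  Neff=6.2338  idx=[0, 1, 2, 3, 4, 5, 6]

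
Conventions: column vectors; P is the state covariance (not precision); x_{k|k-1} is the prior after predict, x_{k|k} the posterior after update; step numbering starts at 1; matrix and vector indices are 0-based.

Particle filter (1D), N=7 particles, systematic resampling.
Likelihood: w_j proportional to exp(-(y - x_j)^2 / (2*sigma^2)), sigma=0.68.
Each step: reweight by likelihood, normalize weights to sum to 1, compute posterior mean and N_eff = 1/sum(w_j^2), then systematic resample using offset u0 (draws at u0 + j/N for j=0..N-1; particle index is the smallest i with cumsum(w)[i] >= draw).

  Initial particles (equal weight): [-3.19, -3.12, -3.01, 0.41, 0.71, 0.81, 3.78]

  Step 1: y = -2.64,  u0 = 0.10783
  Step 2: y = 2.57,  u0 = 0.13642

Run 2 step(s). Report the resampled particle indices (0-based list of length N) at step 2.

resampled_idx = [3, 4, 4, 5, 5, 6, 6]

step 1: w=[0.3051, 0.3299, 0.3650, 0.0000, 0.0000, 0.0000, 0.0000]  mean=-3.1011  Neff=2.9839  idx=[0, 0, 1, 1, 2, 2, 2]
step 2: w=[0.0294, 0.0294, 0.0699, 0.0699, 0.2671, 0.2671, 0.2671]  mean=-3.0360  Neff=4.4329  idx=[3, 4, 4, 5, 5, 6, 6]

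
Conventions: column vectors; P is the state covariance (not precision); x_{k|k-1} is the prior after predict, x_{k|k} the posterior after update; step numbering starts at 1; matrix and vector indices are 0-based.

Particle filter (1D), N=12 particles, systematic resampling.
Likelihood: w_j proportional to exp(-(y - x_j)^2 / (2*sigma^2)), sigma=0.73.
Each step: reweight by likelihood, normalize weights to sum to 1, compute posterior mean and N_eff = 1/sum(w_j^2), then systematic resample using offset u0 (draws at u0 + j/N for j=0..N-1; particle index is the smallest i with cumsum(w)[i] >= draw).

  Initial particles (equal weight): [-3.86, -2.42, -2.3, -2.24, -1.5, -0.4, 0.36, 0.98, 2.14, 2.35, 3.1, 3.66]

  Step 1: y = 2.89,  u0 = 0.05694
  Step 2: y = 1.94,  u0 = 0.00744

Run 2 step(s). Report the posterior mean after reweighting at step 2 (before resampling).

post_mean = 2.4248

step 1: w=[0.0000, 0.0000, 0.0000, 0.0000, 0.0000, 0.0000, 0.0008, 0.0112, 0.2021, 0.2606, 0.3288, 0.1964]  mean=2.7944  Neff=3.9126  idx=[8, 8, 9, 9, 9, 9, 10, 10, 10, 11, 11, 11]
step 2: w=[0.1510, 0.1510, 0.1339, 0.1339, 0.1339, 0.1339, 0.0444, 0.0444, 0.0444, 0.0098, 0.0098, 0.0098]  mean=2.4248  Neff=8.0963  idx=[0, 0, 1, 1, 2, 2, 3, 4, 4, 5, 6, 7]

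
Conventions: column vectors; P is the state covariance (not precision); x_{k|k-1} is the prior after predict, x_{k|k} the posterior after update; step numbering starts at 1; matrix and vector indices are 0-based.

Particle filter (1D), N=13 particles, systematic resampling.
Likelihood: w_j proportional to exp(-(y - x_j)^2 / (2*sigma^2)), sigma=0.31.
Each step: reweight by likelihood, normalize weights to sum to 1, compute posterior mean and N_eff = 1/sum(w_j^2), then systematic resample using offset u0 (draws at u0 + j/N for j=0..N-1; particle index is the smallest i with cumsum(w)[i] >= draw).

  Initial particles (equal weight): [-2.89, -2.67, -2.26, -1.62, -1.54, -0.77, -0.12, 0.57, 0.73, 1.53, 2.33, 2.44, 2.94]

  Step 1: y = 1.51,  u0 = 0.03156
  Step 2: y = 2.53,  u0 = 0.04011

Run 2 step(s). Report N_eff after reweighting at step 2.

step 1: w=[0.0000, 0.0000, 0.0000, 0.0000, 0.0000, 0.0000, 0.0000, 0.0092, 0.0387, 0.9142, 0.0277, 0.0102, 0.0000]  mean=1.5217  Neff=1.1930  idx=[8, 9, 9, 9, 9, 9, 9, 9, 9, 9, 9, 9, 9]
step 2: w=[0.0000, 0.0833, 0.0833, 0.0833, 0.0833, 0.0833, 0.0833, 0.0833, 0.0833, 0.0833, 0.0833, 0.0833, 0.0833]  mean=1.5300  Neff=12.0000  idx=[1, 2, 3, 4, 5, 6, 7, 7, 8, 9, 10, 11, 12]

N_eff = 12.0000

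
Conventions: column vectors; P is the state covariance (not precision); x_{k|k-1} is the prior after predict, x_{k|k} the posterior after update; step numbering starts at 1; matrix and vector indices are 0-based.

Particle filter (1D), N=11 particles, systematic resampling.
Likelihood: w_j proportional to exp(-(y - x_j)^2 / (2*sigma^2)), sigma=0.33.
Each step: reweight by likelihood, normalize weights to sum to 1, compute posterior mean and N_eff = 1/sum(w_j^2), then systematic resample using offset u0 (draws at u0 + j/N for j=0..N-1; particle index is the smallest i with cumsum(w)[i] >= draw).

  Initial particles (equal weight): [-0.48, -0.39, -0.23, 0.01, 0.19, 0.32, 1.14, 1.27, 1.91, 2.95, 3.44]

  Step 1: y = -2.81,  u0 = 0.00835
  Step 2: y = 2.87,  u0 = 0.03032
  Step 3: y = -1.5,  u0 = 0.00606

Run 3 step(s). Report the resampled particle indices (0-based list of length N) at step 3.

resampled_idx = [0, 0, 1, 2, 2, 3, 4, 4, 6, 7, 9]

step 1: w=[0.8741, 0.1228, 0.0031, 0.0000, 0.0000, 0.0000, 0.0000, 0.0000, 0.0000, 0.0000, 0.0000]  mean=-0.4682  Neff=1.2835  idx=[0, 0, 0, 0, 0, 0, 0, 0, 0, 0, 1]
step 2: w=[0.0394, 0.0394, 0.0394, 0.0394, 0.0394, 0.0394, 0.0394, 0.0394, 0.0394, 0.0394, 0.6056]  mean=-0.4255  Neff=2.6158  idx=[0, 3, 5, 7, 9, 10, 10, 10, 10, 10, 10]
step 3: w=[0.1335, 0.1335, 0.1335, 0.1335, 0.1335, 0.0554, 0.0554, 0.0554, 0.0554, 0.0554, 0.0554]  mean=-0.4501  Neff=9.2963  idx=[0, 0, 1, 2, 2, 3, 4, 4, 6, 7, 9]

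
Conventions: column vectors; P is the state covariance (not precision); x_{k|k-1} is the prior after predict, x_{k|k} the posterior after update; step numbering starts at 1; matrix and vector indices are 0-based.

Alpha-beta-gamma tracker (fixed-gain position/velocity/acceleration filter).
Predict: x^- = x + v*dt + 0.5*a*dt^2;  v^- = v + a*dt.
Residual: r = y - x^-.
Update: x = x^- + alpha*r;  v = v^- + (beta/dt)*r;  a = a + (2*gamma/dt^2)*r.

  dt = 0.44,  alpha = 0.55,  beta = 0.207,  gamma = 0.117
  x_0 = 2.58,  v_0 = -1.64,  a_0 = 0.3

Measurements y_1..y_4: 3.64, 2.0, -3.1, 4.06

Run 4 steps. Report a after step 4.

a_post = 1.9800

step 1: x_pred=1.8874  r=1.7526  x^+=2.8513  v^+=-0.6835  a^+=2.4183
step 2: x_pred=2.7847  r=-0.7847  x^+=2.3531  v^+=0.0114  a^+=1.4698
step 3: x_pred=2.5004  r=-5.6004  x^+=-0.5798  v^+=-1.9766  a^+=-5.2992
step 4: x_pred=-1.9625  r=6.0225  x^+=1.3499  v^+=-1.4750  a^+=1.9800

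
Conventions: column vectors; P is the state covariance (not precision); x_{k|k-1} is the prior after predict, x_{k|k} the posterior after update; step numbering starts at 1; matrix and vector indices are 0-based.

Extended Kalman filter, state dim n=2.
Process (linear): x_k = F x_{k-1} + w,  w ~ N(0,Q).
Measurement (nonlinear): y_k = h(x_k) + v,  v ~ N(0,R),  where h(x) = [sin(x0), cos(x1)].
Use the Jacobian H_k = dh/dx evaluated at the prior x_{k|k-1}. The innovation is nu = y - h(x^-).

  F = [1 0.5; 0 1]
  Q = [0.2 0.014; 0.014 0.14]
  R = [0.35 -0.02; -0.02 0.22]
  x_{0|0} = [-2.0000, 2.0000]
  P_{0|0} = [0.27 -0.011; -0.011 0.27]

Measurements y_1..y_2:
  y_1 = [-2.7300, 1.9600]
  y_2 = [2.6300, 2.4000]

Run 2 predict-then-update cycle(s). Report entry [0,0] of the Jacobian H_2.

step 1: x^-=[-1.0000, 2.0000]  P^-=[0.5265 0.1380; 0.1380 0.4100]  H_jac=[0.5403 0.0000; 0.0000 -0.9093]  S=[0.5037 -0.0878; -0.0878 0.5590]  K=[0.5404 -0.1396; 0.0327 -0.6618]  nu=[-1.8885, 2.3761]  x^+=[-2.3523, 0.3658]  P^+=[0.3552 0.0457; 0.0457 0.1608]
step 2: x^-=[-2.1694, 0.3658]  P^-=[0.6411 0.1401; 0.1401 0.3008]  H_jac=[-0.5635 0.0000; 0.0000 -0.3577]  S=[0.5536 0.0082; 0.0082 0.2585]  K=[-0.6500 -0.1731; -0.1365 -0.4119]  nu=[3.4561, 1.4662]  x^+=[-4.6699, -0.7098]  P^+=[0.3976 0.0701; 0.0701 0.2457]

H_jac[0,0] = -0.5635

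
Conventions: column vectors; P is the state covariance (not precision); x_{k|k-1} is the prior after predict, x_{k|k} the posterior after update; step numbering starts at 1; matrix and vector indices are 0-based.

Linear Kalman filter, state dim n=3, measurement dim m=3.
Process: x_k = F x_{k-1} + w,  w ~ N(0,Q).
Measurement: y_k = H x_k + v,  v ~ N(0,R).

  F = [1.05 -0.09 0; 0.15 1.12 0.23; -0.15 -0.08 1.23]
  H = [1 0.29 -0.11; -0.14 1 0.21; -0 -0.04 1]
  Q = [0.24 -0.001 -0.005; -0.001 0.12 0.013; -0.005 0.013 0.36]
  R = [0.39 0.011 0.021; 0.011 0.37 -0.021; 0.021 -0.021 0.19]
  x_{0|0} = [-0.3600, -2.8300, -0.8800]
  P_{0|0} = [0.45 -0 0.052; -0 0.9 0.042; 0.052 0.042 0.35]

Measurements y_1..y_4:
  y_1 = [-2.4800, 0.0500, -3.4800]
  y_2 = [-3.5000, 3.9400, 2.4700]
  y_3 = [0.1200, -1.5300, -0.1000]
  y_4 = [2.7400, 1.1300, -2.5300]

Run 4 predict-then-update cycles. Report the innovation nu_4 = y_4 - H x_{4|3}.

innov = [4.1667, 1.2759, -2.9166]

step 1: x^-=[-0.1233, -3.4260, -0.8020]  P^-=[0.7434 -0.0092 -0.0069; -0.0092 1.3028 0.0861; -0.0069 0.0861 0.8779]  S=[1.2443 0.2499 -0.0718; 0.2499 1.7653 0.1976; -0.0718 0.1976 1.0631]  K=[0.6323 -0.1619 0.0667; 0.1343 0.7408 -0.0966; -0.0300 0.0676 0.8080]  nu=[-1.4514, 3.6272, -2.8150]  x^+=[-1.8161, -0.6620, -2.7878]  P^+=[0.2564 -0.0244 0.0284; -0.0244 0.2784 -0.0200; 0.0284 -0.0200 0.1507]
step 2: x^-=[-1.8474, -1.6550, -3.1036]  P^-=[0.5296 -0.0098 -0.0028; -0.0098 0.4664 0.0064; -0.0028 0.0064 0.5884]  S=[0.9604 0.0482 -0.0496; 0.0482 0.8783 0.0906; -0.0496 0.0906 0.7786]  K=[0.5578 -0.1318 0.0478; 0.0993 0.5361 -0.0718; -0.0336 0.0735 0.7447]  nu=[-1.5141, 5.9881, 5.5074]  x^+=[-3.2177, 1.0095, 1.4882]  P^+=[0.2246 -0.0170 0.0229; -0.0170 0.2017 -0.0147; 0.0229 -0.0147 0.1386]
step 3: x^-=[-3.4694, 0.9903, 2.2324]  P^-=[0.4924 0.0001 -0.0065; 0.0001 0.3736 0.0156; -0.0065 0.0156 0.5702]  S=[0.9212 0.0351 -0.0480; 0.0351 0.7853 0.1001; -0.0480 0.1001 0.7595]  K=[0.5420 -0.1189 0.0413; 0.0945 0.4829 -0.0569; -0.0350 0.0810 0.7370]  nu=[3.5478, -3.4748, -2.2928]  x^+=[-1.2281, -0.2221, 0.1371]  P^+=[0.2170 -0.0130 0.0212; -0.0130 0.1816 -0.0117; 0.0212 -0.0117 0.1371]
step 4: x^-=[-1.2695, -0.4014, 0.3706]  P^-=[0.4832 0.0052 -0.0083; 0.0052 0.3510 0.0202; -0.0083 0.0202 0.5677]  S=[0.9131 0.0341 -0.0480; 0.0341 0.7630 0.1054; -0.0480 0.1054 0.7566]  K=[0.5381 -0.1136 0.0388; 0.0945 0.4674 -0.0509; -0.0355 0.0843 0.7352]  nu=[4.1667, 1.2759, -2.9166]  x^+=[0.7146, 0.7374, -1.8141]  P^+=[0.2149 -0.0112 0.0206; -0.0112 0.1757 -0.0105; 0.0206 -0.0105 0.1368]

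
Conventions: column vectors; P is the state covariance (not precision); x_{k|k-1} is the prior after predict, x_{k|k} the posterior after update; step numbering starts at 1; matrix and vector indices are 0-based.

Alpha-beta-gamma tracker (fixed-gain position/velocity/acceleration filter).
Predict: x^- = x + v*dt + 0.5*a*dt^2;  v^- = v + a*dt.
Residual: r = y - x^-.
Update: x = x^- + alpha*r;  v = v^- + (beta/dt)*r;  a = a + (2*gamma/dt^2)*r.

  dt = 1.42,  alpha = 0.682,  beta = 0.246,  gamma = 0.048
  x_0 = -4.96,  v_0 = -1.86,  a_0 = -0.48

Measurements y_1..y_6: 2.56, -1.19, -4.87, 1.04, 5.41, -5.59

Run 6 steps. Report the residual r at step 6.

step 1: x_pred=-8.0851  r=10.6451  x^+=-0.8252  v^+=-0.6974  a^+=0.0268
step 2: x_pred=-1.7885  r=0.5985  x^+=-1.3803  v^+=-0.5557  a^+=0.0553
step 3: x_pred=-2.1136  r=-2.7564  x^+=-3.9935  v^+=-0.9547  a^+=-0.0759
step 4: x_pred=-5.4257  r=6.4657  x^+=-1.0161  v^+=0.0576  a^+=0.2319
step 5: x_pred=-0.7004  r=6.1104  x^+=3.4669  v^+=1.4455  a^+=0.5228
step 6: x_pred=6.0466  r=-11.6366  x^+=-1.8896  v^+=0.1720  a^+=-0.0312

resid = -11.6366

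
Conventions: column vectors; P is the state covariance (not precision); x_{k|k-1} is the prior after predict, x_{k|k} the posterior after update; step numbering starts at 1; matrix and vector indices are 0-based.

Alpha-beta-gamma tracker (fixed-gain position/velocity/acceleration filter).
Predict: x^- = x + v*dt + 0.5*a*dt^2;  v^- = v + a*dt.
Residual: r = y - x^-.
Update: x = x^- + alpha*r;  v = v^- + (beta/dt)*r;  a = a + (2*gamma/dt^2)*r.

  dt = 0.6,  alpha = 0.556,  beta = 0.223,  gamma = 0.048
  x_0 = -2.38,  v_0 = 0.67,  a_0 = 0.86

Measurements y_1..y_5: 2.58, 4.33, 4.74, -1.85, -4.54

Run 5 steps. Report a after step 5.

a_post = -3.4028

step 1: x_pred=-1.8232  r=4.4032  x^+=0.6250  v^+=2.8225  a^+=2.0342
step 2: x_pred=2.6846  r=1.6454  x^+=3.5995  v^+=4.6546  a^+=2.4729
step 3: x_pred=6.8373  r=-2.0973  x^+=5.6712  v^+=5.3588  a^+=1.9137
step 4: x_pred=9.2310  r=-11.0810  x^+=3.0699  v^+=2.3886  a^+=-1.0413
step 5: x_pred=4.3157  r=-8.8557  x^+=-0.6081  v^+=-1.5275  a^+=-3.4028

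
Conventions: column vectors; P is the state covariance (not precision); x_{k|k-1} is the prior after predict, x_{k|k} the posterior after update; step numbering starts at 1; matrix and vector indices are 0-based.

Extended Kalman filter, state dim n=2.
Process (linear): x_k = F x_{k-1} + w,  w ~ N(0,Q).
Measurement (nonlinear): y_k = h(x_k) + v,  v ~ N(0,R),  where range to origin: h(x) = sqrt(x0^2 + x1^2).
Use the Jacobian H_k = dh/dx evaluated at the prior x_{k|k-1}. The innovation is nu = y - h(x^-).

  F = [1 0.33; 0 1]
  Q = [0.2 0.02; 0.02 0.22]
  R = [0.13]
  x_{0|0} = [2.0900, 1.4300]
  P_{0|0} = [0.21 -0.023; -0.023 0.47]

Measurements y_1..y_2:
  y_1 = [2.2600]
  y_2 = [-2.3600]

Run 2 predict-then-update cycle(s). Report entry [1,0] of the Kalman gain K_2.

K[1,0] = 0.4992

step 1: x^-=[2.5619, 1.4300]  P^-=[0.4460 0.1521; 0.1521 0.6900]  H_jac=[0.8732 0.4874]  S=[0.7634]  K=[0.6072; 0.6145]  nu=[-0.6740]  x^+=[2.1526, 1.0159]  P^+=[0.1645 -0.1328; -0.1328 0.4017]
step 2: x^-=[2.4879, 1.0159]  P^-=[0.3206 0.0198; 0.0198 0.6217]  H_jac=[0.9258 0.3780]  S=[0.5075]  K=[0.5996; 0.4992]  nu=[-5.0473]  x^+=[-0.5386, -1.5039]  P^+=[0.1381 -0.1321; -0.1321 0.4952]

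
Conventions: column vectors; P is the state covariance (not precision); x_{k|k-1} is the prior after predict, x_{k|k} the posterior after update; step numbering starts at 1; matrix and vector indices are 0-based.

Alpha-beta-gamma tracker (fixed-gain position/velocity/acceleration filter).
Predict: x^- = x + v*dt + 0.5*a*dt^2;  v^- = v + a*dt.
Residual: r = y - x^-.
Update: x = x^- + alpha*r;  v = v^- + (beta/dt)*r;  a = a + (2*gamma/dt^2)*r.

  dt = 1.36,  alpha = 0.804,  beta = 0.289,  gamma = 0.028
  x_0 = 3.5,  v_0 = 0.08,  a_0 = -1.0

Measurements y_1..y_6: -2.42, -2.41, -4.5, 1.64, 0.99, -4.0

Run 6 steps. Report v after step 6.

v_post = -2.6104

step 1: x_pred=2.6840  r=-5.1040  x^+=-1.4196  v^+=-2.3646  a^+=-1.1545
step 2: x_pred=-5.7032  r=3.2932  x^+=-3.0555  v^+=-3.2350  a^+=-1.0548
step 3: x_pred=-8.4305  r=3.9305  x^+=-5.2704  v^+=-3.8343  a^+=-0.9358
step 4: x_pred=-11.3505  r=12.9905  x^+=-0.9061  v^+=-2.3465  a^+=-0.5425
step 5: x_pred=-4.5991  r=5.5891  x^+=-0.1055  v^+=-1.8967  a^+=-0.3733
step 6: x_pred=-3.0301  r=-0.9699  x^+=-3.8099  v^+=-2.6104  a^+=-0.4027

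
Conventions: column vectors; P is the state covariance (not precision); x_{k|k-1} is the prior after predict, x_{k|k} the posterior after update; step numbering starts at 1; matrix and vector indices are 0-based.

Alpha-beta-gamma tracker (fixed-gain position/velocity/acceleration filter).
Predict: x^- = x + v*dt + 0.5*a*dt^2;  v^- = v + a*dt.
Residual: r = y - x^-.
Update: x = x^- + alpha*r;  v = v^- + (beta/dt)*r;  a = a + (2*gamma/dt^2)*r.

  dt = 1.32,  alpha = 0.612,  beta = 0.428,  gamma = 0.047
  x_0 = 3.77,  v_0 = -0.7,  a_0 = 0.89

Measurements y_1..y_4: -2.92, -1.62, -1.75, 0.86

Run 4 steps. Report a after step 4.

a_post = 0.7093

step 1: x_pred=3.6214  r=-6.5414  x^+=-0.3819  v^+=-1.6462  a^+=0.5371
step 2: x_pred=-2.0870  r=0.4670  x^+=-1.8012  v^+=-0.7858  a^+=0.5623
step 3: x_pred=-2.3486  r=0.5986  x^+=-1.9822  v^+=0.1505  a^+=0.5946
step 4: x_pred=-1.2656  r=2.1256  x^+=0.0353  v^+=1.6246  a^+=0.7093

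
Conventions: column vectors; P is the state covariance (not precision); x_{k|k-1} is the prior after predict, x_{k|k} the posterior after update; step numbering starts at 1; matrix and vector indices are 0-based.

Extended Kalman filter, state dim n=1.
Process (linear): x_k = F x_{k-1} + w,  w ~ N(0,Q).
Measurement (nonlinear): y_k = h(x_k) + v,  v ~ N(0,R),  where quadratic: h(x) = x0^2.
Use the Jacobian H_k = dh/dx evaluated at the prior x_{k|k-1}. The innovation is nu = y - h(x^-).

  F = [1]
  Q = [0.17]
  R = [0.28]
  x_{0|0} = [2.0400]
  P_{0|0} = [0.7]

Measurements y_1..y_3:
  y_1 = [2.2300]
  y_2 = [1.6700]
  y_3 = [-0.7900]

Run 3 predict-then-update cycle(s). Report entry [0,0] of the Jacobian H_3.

H_jac[0,0] = 2.7032

step 1: x^-=[2.0400]  P^-=[0.8700]  H_jac=[4.0800]  S=[14.7624]  K=[0.2404]  nu=[-1.9316]  x^+=[1.5755]  P^+=[0.0165]
step 2: x^-=[1.5755]  P^-=[0.1865]  H_jac=[3.1511]  S=[2.1318]  K=[0.2757]  nu=[-0.8124]  x^+=[1.3516]  P^+=[0.0245]
step 3: x^-=[1.3516]  P^-=[0.1945]  H_jac=[2.7032]  S=[1.7013]  K=[0.3090]  nu=[-2.6168]  x^+=[0.5429]  P^+=[0.0320]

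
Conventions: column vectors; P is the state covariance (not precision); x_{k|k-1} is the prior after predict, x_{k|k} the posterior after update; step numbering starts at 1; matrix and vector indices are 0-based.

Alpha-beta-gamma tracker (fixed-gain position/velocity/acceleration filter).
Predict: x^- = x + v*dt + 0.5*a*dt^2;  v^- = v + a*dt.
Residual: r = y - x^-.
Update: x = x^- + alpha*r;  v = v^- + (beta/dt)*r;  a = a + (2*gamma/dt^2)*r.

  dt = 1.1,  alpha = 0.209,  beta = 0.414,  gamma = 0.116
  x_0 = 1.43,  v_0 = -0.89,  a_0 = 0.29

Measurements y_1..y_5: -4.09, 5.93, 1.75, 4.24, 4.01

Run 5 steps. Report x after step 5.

step 1: x_pred=0.6264  r=-4.7165  x^+=-0.3593  v^+=-2.3461  a^+=-0.6143
step 2: x_pred=-3.3117  r=9.2417  x^+=-1.3802  v^+=0.4564  a^+=1.1576
step 3: x_pred=-0.1778  r=1.9278  x^+=0.2251  v^+=2.4553  a^+=1.5273
step 4: x_pred=3.8500  r=0.3900  x^+=3.9315  v^+=4.2821  a^+=1.6020
step 5: x_pred=9.6110  r=-5.6010  x^+=8.4404  v^+=3.9363  a^+=0.5281

x_post = 8.4404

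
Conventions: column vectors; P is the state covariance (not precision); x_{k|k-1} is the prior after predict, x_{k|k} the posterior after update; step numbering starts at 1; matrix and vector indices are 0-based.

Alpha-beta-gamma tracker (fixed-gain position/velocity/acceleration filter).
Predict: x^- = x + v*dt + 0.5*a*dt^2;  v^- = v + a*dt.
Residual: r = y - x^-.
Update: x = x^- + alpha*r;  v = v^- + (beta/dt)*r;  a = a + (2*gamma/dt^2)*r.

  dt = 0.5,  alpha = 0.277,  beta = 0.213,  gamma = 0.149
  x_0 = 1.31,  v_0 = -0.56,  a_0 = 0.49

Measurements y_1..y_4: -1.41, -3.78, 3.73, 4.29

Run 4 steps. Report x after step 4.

step 1: x_pred=1.0913  r=-2.5012  x^+=0.3984  v^+=-1.3805  a^+=-2.4915
step 2: x_pred=-0.6033  r=-3.1767  x^+=-1.4832  v^+=-3.9796  a^+=-6.2781
step 3: x_pred=-4.2578  r=7.9878  x^+=-2.0452  v^+=-3.7158  a^+=3.2433
step 4: x_pred=-3.4977  r=7.7877  x^+=-1.3405  v^+=1.2234  a^+=12.5262

x_post = -1.3405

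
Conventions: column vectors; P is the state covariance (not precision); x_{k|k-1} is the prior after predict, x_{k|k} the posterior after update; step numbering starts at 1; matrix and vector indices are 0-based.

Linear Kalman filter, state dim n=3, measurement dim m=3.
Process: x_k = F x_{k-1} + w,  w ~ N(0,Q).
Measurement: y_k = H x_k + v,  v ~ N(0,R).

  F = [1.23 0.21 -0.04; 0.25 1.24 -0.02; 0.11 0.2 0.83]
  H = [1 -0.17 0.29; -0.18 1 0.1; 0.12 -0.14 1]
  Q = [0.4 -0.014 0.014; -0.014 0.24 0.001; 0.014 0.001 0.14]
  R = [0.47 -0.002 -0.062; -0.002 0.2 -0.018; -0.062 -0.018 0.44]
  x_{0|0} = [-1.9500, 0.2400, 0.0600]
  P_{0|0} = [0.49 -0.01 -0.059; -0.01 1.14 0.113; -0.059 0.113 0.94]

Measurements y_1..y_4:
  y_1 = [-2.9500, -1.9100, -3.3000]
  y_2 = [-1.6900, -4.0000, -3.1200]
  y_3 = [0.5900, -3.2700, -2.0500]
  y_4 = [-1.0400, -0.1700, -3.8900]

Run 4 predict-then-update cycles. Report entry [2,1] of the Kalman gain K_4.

K[2,1] = 0.0901

step 1: x^-=[-2.3505, -0.1911, -0.1167]  P^-=[1.1918 0.4145 0.0531; 0.4145 2.0127 0.3835; 0.0531 0.3835 0.8654]  S=[1.6449 0.0008 0.2876; 0.0008 2.1855 0.1904; 0.2876 0.1904 1.2535]  K=[0.7026 0.0994 -0.0661; 0.1189 0.9081 -0.0444; 0.0367 0.1566 0.6205]  nu=[-0.5981, -2.1303, -2.9280]  x^+=[-2.7889, -2.0668, -2.2890]  P^+=[0.3818 0.0990 -0.1064; 0.0990 0.2027 -0.0268; -0.1064 -0.0268 0.2769]
step 2: x^-=[-3.7728, -3.2143, -2.6200]  P^-=[1.0491 0.3178 -0.0210; 0.3178 0.6394 0.0263; -0.0210 0.0263 0.3195]  S=[1.4417 0.0434 0.0935; 0.0434 0.7682 -0.0226; 0.0935 -0.0226 0.7641]  K=[0.6823 0.1265 -0.0007; 0.1294 0.7532 -0.0263; 0.0172 0.0919 0.4107]  nu=[2.2962, -1.2028, -0.4973]  x^+=[-2.3581, -3.8102, -2.8953]  P^+=[0.3584 0.0959 -0.0745; 0.0959 0.1702 -0.0208; -0.0745 -0.0208 0.1840]
step 3: x^-=[-3.5847, -5.2562, -3.4245]  P^-=[1.0072 0.2957 0.0102; 0.2957 0.5854 0.0312; 0.0102 0.0312 0.2616]  S=[1.4184 0.0385 0.1052; 0.0385 0.7201 -0.0235; 0.1052 -0.0235 0.7113]  K=[0.6710 0.1254 0.0309; 0.1259 0.7362 -0.0157; 0.0277 0.0875 0.3621]  nu=[4.2743, 1.6834, 1.0688]  x^+=[-0.4724, -3.4958, -2.7718]  P^+=[0.3458 0.0913 -0.0590; 0.0913 0.1653 -0.0158; -0.0590 -0.0158 0.1609]
step 4: x^-=[-1.2043, -4.3975, -3.0517]  P^-=[0.9840 0.2825 0.0244; 0.2825 0.5738 0.0376; 0.0244 0.0376 0.2497]  S=[1.4060 0.0331 0.1142; 0.0331 0.7131 -0.0207; 0.1142 -0.0207 0.7009]  K=[0.6645 0.1215 0.0422; 0.1229 0.7326 -0.0111; 0.0338 0.0901 0.3500]  nu=[0.3018, 4.3158, -1.3094]  x^+=[-0.5346, -1.1842, -3.1110]  P^+=[0.3399 0.0887 -0.0532; 0.0887 0.1638 -0.0134; -0.0532 -0.0134 0.1548]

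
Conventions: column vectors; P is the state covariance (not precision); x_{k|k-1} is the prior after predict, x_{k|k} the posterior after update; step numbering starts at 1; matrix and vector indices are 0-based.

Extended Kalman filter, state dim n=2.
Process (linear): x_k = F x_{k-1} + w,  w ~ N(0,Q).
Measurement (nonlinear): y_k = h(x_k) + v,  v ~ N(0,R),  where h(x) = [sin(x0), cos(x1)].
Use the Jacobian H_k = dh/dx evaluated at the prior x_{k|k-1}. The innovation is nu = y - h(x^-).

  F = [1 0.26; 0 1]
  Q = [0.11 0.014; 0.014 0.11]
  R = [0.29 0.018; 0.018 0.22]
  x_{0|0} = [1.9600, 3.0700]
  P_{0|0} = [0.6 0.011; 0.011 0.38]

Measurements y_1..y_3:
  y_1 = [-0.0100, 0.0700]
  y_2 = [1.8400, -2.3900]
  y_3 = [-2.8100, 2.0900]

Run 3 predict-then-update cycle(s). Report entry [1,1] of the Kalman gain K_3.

K[1,1] = -0.4084

step 1: x^-=[2.7582, 3.0700]  P^-=[0.7414 0.1238; 0.1238 0.4900]  H_jac=[-0.9274 0.0000; 0.0000 -0.0715]  S=[0.9277 0.0262; 0.0262 0.2225]  K=[-0.7425 0.0477; -0.1197 -0.1434]  nu=[-0.3841, 1.0674]  x^+=[3.0943, 2.9629]  P^+=[0.2313 0.0402; 0.0402 0.4712]
step 2: x^-=[3.8646, 2.9629]  P^-=[0.3940 0.1767; 0.1767 0.5812]  H_jac=[-0.7498 0.0000; 0.0000 -0.1778]  S=[0.5115 0.0416; 0.0416 0.2384]  K=[-0.5750 -0.0316; -0.2271 -0.3939]  nu=[2.5017, -1.4059]  x^+=[2.4705, 2.9486]  P^+=[0.2232 0.0973; 0.0973 0.5104]
step 3: x^-=[3.2371, 2.9486]  P^-=[0.4182 0.2440; 0.2440 0.6204]  H_jac=[-0.9954 0.0000; 0.0000 -0.1918]  S=[0.7044 0.0646; 0.0646 0.2428]  K=[-0.5877 -0.0364; -0.3073 -0.4084]  nu=[-2.7146, 3.0714]  x^+=[4.7206, 2.5287]  P^+=[0.1719 0.0969; 0.0969 0.4972]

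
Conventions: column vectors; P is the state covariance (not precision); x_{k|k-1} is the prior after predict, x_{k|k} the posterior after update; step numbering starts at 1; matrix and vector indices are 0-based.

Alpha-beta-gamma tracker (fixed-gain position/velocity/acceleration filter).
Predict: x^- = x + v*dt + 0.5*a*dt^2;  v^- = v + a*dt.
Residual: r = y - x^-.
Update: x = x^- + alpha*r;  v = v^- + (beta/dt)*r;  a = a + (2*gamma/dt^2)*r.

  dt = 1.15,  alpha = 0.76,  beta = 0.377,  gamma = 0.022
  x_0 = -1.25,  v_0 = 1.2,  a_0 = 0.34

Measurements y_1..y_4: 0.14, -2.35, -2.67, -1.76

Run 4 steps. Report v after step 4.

v_post = 0.2329

step 1: x_pred=0.3548  r=-0.2148  x^+=0.1916  v^+=1.5206  a^+=0.3329
step 2: x_pred=2.1603  r=-4.5103  x^+=-1.2675  v^+=0.4248  a^+=0.1828
step 3: x_pred=-0.6582  r=-2.0118  x^+=-2.1872  v^+=-0.0246  a^+=0.1159
step 4: x_pred=-2.1388  r=0.3788  x^+=-1.8509  v^+=0.2329  a^+=0.1285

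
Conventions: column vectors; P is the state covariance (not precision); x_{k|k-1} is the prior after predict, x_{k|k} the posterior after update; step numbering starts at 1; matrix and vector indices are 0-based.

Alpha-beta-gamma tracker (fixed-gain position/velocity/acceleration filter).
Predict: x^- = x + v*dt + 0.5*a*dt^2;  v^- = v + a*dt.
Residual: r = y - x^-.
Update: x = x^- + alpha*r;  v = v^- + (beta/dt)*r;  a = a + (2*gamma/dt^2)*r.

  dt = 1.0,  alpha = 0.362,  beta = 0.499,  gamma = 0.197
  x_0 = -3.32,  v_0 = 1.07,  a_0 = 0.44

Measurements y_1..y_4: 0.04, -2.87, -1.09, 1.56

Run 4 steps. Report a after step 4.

a_post = -0.6499

step 1: x_pred=-2.0300  r=2.0700  x^+=-1.2807  v^+=2.5429  a^+=1.2556
step 2: x_pred=1.8901  r=-4.7601  x^+=0.1669  v^+=1.4232  a^+=-0.6199
step 3: x_pred=1.2802  r=-2.3702  x^+=0.4222  v^+=-0.3794  a^+=-1.5537
step 4: x_pred=-0.7341  r=2.2941  x^+=0.0964  v^+=-0.7884  a^+=-0.6499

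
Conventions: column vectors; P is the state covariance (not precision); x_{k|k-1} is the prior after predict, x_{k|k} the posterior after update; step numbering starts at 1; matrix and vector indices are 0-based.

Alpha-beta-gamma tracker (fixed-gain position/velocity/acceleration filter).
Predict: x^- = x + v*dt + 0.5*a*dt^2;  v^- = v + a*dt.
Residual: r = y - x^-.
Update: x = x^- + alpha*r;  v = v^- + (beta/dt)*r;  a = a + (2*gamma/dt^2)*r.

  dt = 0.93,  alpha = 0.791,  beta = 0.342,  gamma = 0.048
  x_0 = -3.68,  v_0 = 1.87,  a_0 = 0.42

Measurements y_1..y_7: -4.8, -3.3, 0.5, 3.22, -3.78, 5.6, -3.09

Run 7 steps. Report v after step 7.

step 1: x_pred=-1.7593  r=-3.0407  x^+=-4.1645  v^+=1.1424  a^+=0.0825
step 2: x_pred=-3.0664  r=-0.2336  x^+=-3.2512  v^+=1.1332  a^+=0.0566
step 3: x_pred=-2.1728  r=2.6728  x^+=-0.0586  v^+=2.1687  a^+=0.3532
step 4: x_pred=2.1110  r=1.1090  x^+=2.9882  v^+=2.9050  a^+=0.4763
step 5: x_pred=5.8959  r=-9.6759  x^+=-1.7577  v^+=-0.2102  a^+=-0.5977
step 6: x_pred=-2.2117  r=7.8117  x^+=3.9674  v^+=2.1067  a^+=0.2694
step 7: x_pred=6.0430  r=-9.1330  x^+=-1.1812  v^+=-1.0014  a^+=-0.7443

v_post = -1.0014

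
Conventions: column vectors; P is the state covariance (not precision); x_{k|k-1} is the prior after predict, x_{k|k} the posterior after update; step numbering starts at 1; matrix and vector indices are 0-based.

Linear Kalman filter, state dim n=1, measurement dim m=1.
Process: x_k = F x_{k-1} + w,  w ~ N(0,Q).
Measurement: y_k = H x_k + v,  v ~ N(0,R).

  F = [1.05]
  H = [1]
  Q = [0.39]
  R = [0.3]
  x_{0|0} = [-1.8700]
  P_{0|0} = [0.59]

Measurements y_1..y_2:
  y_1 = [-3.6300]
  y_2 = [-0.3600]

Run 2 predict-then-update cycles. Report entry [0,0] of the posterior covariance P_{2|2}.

step 1: x^-=[-1.9635]  P^-=[1.0405]  S=[1.3405]  K=[0.7762]  nu=[-1.6665]  x^+=[-3.2570]  P^+=[0.2329]
step 2: x^-=[-3.4199]  P^-=[0.6467]  S=[0.9467]  K=[0.6831]  nu=[3.0599]  x^+=[-1.3296]  P^+=[0.2049]

P_post[0,0] = 0.2049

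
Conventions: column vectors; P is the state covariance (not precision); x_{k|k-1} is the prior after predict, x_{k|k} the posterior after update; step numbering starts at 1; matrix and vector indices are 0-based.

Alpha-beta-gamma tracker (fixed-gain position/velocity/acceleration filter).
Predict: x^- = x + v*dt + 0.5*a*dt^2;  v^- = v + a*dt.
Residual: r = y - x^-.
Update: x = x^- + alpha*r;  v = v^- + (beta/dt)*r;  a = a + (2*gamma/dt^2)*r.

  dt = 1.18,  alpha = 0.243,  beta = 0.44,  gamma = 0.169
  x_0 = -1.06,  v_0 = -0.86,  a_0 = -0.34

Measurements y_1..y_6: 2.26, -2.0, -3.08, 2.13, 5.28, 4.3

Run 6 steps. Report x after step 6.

step 1: x_pred=-2.3115  r=4.5715  x^+=-1.2006  v^+=0.4434  a^+=0.7697
step 2: x_pred=-0.1415  r=-1.8585  x^+=-0.5931  v^+=0.6587  a^+=0.3186
step 3: x_pred=0.4059  r=-3.4859  x^+=-0.4411  v^+=-0.2652  a^+=-0.5276
step 4: x_pred=-1.1214  r=3.2514  x^+=-0.3313  v^+=0.3246  a^+=0.2617
step 5: x_pred=0.2338  r=5.0462  x^+=1.4600  v^+=2.5150  a^+=1.4866
step 6: x_pred=5.4627  r=-1.1627  x^+=5.1801  v^+=3.8356  a^+=1.2044

x_post = 5.1801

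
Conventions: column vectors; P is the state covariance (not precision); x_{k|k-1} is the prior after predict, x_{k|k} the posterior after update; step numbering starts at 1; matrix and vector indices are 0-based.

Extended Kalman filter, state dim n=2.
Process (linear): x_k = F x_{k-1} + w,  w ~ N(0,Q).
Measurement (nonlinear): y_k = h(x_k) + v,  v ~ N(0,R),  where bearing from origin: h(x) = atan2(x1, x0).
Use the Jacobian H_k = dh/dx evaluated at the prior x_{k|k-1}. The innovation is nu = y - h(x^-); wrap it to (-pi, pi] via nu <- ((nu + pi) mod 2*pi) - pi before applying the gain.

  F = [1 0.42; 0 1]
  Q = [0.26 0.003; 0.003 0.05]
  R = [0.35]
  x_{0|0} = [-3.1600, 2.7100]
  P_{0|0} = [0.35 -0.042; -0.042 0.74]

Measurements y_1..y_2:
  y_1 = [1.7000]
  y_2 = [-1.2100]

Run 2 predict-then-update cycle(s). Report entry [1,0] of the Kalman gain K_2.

K[1,0] = -0.4005

step 1: x^-=[-2.0218, 2.7100]  P^-=[0.7053 0.2718; 0.2718 0.7900]  H_jac=[-0.2371 -0.1769]  S=[0.4371]  K=[-0.4924; -0.4670]  nu=[-0.5118]  x^+=[-1.7698, 2.9490]  P^+=[0.5993 0.1713; 0.1713 0.6947]
step 2: x^-=[-0.5312, 2.9490]  P^-=[1.1257 0.4660; 0.4660 0.7447]  H_jac=[-0.3284 -0.0592]  S=[0.4921]  K=[-0.8072; -0.4005]  nu=[-2.9590]  x^+=[1.8575, 4.1342]  P^+=[0.8050 0.3069; 0.3069 0.6657]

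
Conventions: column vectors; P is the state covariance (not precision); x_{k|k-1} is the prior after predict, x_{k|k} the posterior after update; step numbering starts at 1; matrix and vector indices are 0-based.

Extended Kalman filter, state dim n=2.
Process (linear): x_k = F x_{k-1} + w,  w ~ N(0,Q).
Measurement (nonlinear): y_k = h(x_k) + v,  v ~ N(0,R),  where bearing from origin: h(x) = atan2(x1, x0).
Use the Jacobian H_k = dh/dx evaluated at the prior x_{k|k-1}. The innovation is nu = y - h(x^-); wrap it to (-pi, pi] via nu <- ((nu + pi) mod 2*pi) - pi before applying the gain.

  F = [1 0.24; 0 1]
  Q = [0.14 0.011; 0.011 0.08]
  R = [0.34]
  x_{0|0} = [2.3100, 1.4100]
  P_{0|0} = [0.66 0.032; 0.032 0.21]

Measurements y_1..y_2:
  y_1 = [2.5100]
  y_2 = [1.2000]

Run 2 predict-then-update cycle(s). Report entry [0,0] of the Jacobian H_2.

step 1: x^-=[2.6484, 1.4100]  P^-=[0.8275 0.0934; 0.0934 0.2900]  H_jac=[-0.1566 0.2942]  S=[0.3768]  K=[-0.2710; 0.1876]  nu=[2.0208]  x^+=[2.1007, 1.7891]  P^+=[0.7998 0.1126; 0.1126 0.2767]
step 2: x^-=[2.5301, 1.7891]  P^-=[1.0097 0.1900; 0.1900 0.3567]  H_jac=[-0.1863 0.2635]  S=[0.3812]  K=[-0.3623; 0.1537]  nu=[0.5845]  x^+=[2.3183, 1.8790]  P^+=[0.9597 0.2112; 0.2112 0.3477]

H_jac[0,0] = -0.1863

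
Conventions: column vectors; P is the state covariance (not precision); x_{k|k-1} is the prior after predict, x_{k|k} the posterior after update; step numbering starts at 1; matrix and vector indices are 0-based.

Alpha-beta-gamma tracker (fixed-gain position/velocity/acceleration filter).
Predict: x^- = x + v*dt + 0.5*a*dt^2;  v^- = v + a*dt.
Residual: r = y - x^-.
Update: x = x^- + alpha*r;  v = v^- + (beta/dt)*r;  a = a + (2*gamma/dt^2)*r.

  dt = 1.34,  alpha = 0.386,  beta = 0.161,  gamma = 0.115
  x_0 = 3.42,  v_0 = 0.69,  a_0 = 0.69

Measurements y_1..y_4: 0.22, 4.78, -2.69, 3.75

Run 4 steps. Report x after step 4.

x_post = 2.8107

step 1: x_pred=4.9641  r=-4.7441  x^+=3.1329  v^+=1.0446  a^+=0.0823
step 2: x_pred=4.6065  r=0.1735  x^+=4.6735  v^+=1.1758  a^+=0.1045
step 3: x_pred=6.3429  r=-9.0329  x^+=2.8562  v^+=0.2306  a^+=-1.0525
step 4: x_pred=2.2202  r=1.5298  x^+=2.8107  v^+=-0.9960  a^+=-0.8565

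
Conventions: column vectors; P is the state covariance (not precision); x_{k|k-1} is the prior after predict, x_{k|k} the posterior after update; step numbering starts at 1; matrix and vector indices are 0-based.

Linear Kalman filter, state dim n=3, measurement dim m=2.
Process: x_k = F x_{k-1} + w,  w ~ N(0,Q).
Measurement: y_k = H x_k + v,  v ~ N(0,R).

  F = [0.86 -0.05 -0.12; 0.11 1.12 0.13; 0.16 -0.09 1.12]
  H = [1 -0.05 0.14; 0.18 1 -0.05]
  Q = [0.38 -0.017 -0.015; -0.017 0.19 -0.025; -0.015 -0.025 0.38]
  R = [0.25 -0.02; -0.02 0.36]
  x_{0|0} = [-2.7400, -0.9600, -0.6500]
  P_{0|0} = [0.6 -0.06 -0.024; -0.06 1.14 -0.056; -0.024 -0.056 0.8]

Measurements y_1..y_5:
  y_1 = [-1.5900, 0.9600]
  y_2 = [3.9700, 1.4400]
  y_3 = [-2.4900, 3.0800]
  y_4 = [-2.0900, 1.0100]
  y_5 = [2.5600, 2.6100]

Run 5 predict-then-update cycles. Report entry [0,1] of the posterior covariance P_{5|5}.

step 1: x^-=[-2.2304, -1.4611, -1.0800]  P^-=[0.8476 -0.0885 -0.0498; -0.0885 1.6090 -0.0961; -0.0498 -0.0961 1.4125]  S=[1.1255 -0.0579; -0.0579 1.9787]  K=[0.7536 0.0557; -0.1207 0.8040; 0.1313 -0.0849]  nu=[0.7185, 2.7686]  x^+=[-1.5347, 0.6782, -1.2208]  P^+=[0.2070 -0.0400 -0.1551; -0.0400 0.3023 0.0636; -0.1551 0.0636 1.3776]
step 2: x^-=[-1.2072, 0.4321, -1.6739]  P^-=[0.5899 -0.0984 -0.3162; -0.0984 0.5991 0.1987; -0.3162 0.1987 2.0485]  S=[0.8001 -0.0195; -0.0195 0.9338]  K=[0.6891 0.0396; -0.1108 0.6097; -0.0482 0.0411]  nu=[5.4332, 1.1415]  x^+=[2.5821, 0.5258, -1.8888]  P^+=[0.2096 -0.0518 -0.2906; -0.0518 0.2395 0.1703; -0.2906 0.1703 2.0450]
step 3: x^-=[2.4209, 0.6274, -1.7496]  P^-=[0.6315 -0.1447 -0.5376; -0.1447 0.5561 0.4133; -0.5376 0.4133 2.8155]  S=[0.7963 -0.0250; -0.0250 0.8599]  K=[0.7082 0.0158; -0.1255 0.5888; -0.1998 0.1986]  nu=[-4.6346, 1.9293]  x^+=[-0.8308, 2.3450, -0.4404]  P^+=[0.2325 -0.0716 -0.4242; -0.0716 0.2418 0.2892; -0.4242 0.2892 2.7478]
step 4: x^-=[-0.7789, 2.4777, -0.8372]  P^-=[0.6893 -0.2025 -0.7586; -0.2025 0.5970 0.6410; -0.7586 0.6410 3.6265]  S=[0.8108 -0.0417; -0.0417 0.8651]  K=[0.7311 -0.0116; -0.1448 0.6040; -0.3306 0.3576]  nu=[-1.0700, -1.3694]  x^+=[-1.5453, 1.8056, -0.9733]  P^+=[0.2551 -0.0921 -0.5480; -0.0921 0.2572 0.4049; -0.5480 0.4049 3.4174]
step 5: x^-=[-1.3025, 1.7258, -1.4998]  P^-=[0.7444 -0.2599 -0.9658; -0.2599 0.6529 0.8598; -0.9658 0.8598 4.4000]  S=[0.8258 -0.0605; -0.0605 0.8859]  K=[0.7508 -0.0363; -0.1627 0.6246; -0.4392 0.4959]  nu=[4.1587, 1.0437]  x^+=[1.7819, 1.7011, -2.8089]  P^+=[0.2745 -0.1102 -0.6540; -0.1102 0.2732 0.5049; -0.6540 0.5049 3.9964]

P_post[0,1] = -0.1102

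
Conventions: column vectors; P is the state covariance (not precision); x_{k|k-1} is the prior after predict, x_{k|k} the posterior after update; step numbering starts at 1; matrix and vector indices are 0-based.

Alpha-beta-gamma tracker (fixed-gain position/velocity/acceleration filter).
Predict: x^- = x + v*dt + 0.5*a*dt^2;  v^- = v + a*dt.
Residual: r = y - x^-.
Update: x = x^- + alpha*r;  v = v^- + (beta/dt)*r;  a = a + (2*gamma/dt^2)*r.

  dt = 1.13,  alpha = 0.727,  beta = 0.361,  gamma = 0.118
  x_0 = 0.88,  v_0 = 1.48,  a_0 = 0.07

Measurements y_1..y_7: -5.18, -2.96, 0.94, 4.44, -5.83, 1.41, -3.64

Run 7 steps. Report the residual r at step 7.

step 1: x_pred=2.5971  r=-7.7771  x^+=-3.0569  v^+=-0.9254  a^+=-1.3674
step 2: x_pred=-4.9756  r=2.0156  x^+=-3.5103  v^+=-1.8267  a^+=-0.9949
step 3: x_pred=-6.2095  r=7.1495  x^+=-1.0118  v^+=-0.6668  a^+=0.3265
step 4: x_pred=-1.5568  r=5.9968  x^+=2.8029  v^+=1.6180  a^+=1.4349
step 5: x_pred=5.5473  r=-11.3773  x^+=-2.7240  v^+=-0.3953  a^+=-0.6679
step 6: x_pred=-3.5971  r=5.0071  x^+=0.0431  v^+=0.4496  a^+=0.2575
step 7: x_pred=0.7155  r=-4.3555  x^+=-2.4509  v^+=-0.6509  a^+=-0.5475

resid = -4.3555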